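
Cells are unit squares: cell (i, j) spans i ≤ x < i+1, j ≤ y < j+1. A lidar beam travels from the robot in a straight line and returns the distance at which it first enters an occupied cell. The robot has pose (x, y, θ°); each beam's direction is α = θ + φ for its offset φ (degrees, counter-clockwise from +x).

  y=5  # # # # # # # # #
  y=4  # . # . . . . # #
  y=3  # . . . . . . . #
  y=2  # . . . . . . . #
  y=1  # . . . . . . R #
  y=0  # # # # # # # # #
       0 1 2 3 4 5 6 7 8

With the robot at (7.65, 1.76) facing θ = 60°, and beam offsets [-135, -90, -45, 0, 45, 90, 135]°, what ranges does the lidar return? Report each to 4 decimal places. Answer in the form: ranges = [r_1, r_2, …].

ranges = [0.7868, 0.4041, 0.3623, 0.7000, 2.3190, 5.3694, 2.9364]

beam 1: φ=-135°, α=285°
  d=(0.2588,-0.9659)  start (7,1)  tX=1.3523 tY=0.7868  stride 1/|dx|=3.8637 1/|dy|=1.0353
    cross y-line → (7,0), t=0.7868 (wall)
  → r_1 = 0.7868
beam 2: φ=-90°, α=330°
  d=(0.8660,-0.5000)  start (7,1)  tX=0.4041 tY=1.5200  stride 1/|dx|=1.1547 1/|dy|=2.0000
    cross x-line → (8,1), t=0.4041 (wall)
  → r_2 = 0.4041
beam 3: φ=-45°, α=15°
  d=(0.9659,0.2588)  start (7,1)  tX=0.3623 tY=0.9273  stride 1/|dx|=1.0353 1/|dy|=3.8637
    cross x-line → (8,1), t=0.3623 (wall)
  → r_3 = 0.3623
beam 4: φ=0°, α=60°
  d=(0.5000,0.8660)  start (7,1)  tX=0.7000 tY=0.2771  stride 1/|dx|=2.0000 1/|dy|=1.1547
    cross y-line → (7,2), t=0.2771
    cross x-line → (8,2), t=0.7000 (wall)
  → r_4 = 0.7000
beam 5: φ=45°, α=105°
  d=(-0.2588,0.9659)  start (7,1)  tX=2.5114 tY=0.2485  stride 1/|dx|=3.8637 1/|dy|=1.0353
    cross y-line → (7,2), t=0.2485
    cross y-line → (7,3), t=1.2837
    cross y-line → (7,4), t=2.3190 (wall)
  → r_5 = 2.3190
beam 6: φ=90°, α=150°
  d=(-0.8660,0.5000)  start (7,1)  tX=0.7506 tY=0.4800  stride 1/|dx|=1.1547 1/|dy|=2.0000
    cross y-line → (7,2), t=0.4800
    cross x-line → (6,2), t=0.7506
    cross x-line → (5,2), t=1.9053
    cross y-line → (5,3), t=2.4800
    cross x-line → (4,3), t=3.0600
    cross x-line → (3,3), t=4.2147
    cross y-line → (3,4), t=4.4800
    cross x-line → (2,4), t=5.3694 (wall)
  → r_6 = 5.3694
beam 7: φ=135°, α=195°
  d=(-0.9659,-0.2588)  start (7,1)  tX=0.6729 tY=2.9364  stride 1/|dx|=1.0353 1/|dy|=3.8637
    cross x-line → (6,1), t=0.6729
    cross x-line → (5,1), t=1.7082
    cross x-line → (4,1), t=2.7435
    cross y-line → (4,0), t=2.9364 (wall)
  → r_7 = 2.9364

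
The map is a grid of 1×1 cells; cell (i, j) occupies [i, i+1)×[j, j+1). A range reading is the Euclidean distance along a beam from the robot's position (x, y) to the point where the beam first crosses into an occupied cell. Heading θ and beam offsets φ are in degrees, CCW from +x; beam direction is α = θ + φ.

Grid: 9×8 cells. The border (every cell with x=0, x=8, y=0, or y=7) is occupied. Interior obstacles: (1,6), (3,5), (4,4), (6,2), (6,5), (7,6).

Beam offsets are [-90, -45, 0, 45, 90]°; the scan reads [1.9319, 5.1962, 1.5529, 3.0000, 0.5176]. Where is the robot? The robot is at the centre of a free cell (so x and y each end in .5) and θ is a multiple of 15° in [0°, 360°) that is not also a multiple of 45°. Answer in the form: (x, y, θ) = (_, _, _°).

(x, y, θ) = (1.5, 5.5, 345°)

Enumerate (i+0.5, j+0.5, θ) over the 36 free cells and 16 admissible headings. For each, cast all 5 beams and compare to the given ranges.
  (6.5, 3.5, 60°): beam 1 = 1.7321 ≠ 1.9319 ✗
  (2.5, 1.5, 255°): beam 1 = 1.5529 ≠ 1.9319 ✗
  (6.5, 4.5, 120°): beam 1 = 1.7321 ≠ 1.9319 ✗
  (2.5, 4.5, 165°): beam 1 = 2.5882 ≠ 1.9319 ✗
  …
  (1.5, 5.5, 345°): r_1=1.9319, r_2=5.1962, r_3=1.5529, r_4=3.0000, r_5=0.5176 — all match ✓
No second candidate reproduces the full scan.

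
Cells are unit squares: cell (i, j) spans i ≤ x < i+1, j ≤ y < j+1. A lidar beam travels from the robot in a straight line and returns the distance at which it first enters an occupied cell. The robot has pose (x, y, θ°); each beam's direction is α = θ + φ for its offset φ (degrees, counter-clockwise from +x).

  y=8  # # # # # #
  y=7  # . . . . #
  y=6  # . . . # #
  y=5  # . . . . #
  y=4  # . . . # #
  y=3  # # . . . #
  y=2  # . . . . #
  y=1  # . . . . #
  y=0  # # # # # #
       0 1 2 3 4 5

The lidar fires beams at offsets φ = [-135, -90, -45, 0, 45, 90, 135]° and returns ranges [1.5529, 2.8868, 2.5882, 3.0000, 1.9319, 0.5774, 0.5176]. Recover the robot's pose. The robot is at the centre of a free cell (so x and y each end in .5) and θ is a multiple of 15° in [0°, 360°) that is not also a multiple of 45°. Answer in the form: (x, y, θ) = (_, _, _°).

(x, y, θ) = (3.5, 6.5, 240°)

The pose lattice has 25·16 = 400 candidates. Test each by forward raycasting.
  (1.5, 1.5, 210°): beam 2 = 1.0000 ≠ 2.8868 ✗
  (1.5, 5.5, 60°): beam 4 = 2.8868 ≠ 3.0000 ✗
  (1.5, 2.5, 195°): beam 1 = 0.5774 ≠ 1.5529 ✗
  (4.5, 7.5, 210°): beam 1 = 0.5176 ≠ 1.5529 ✗
  (4.5, 5.5, 345°): beam 1 = 3.0000 ≠ 1.5529 ✗
  …
  (3.5, 6.5, 240°): r_1=1.5529, r_2=2.8868, r_3=2.5882, r_4=3.0000, r_5=1.9319, r_6=0.5774, r_7=0.5176 — all match ✓
Only this pose fits every beam.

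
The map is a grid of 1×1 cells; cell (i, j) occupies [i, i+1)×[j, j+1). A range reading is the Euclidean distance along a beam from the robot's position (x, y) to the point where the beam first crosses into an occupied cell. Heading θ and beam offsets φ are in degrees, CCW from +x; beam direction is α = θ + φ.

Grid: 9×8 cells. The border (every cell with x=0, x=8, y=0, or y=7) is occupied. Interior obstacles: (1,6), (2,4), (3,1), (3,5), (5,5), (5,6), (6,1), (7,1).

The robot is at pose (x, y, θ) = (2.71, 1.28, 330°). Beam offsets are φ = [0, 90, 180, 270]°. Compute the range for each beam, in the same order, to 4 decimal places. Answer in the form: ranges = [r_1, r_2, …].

ranges = [0.3349, 0.5800, 1.9745, 0.3233]

beam 1: φ=0°, α=330°
  dir = (cos 330°, sin 330°) = (0.8660, -0.5000); from cell (2,1)
  next x-line at t=0.3349, next y-line at t=0.5600; Δt_x=1.1547, Δt_y=2.0000
    x: enter (3,1) at t=0.3349 ← occupied
  → r_1 = 0.3349
beam 2: φ=90°, α=60°
  dir = (cos 60°, sin 60°) = (0.5000, 0.8660); from cell (2,1)
  next x-line at t=0.5800, next y-line at t=0.8314; Δt_x=2.0000, Δt_y=1.1547
    x: enter (3,1) at t=0.5800 ← occupied
  → r_2 = 0.5800
beam 3: φ=180°, α=150°
  dir = (cos 150°, sin 150°) = (-0.8660, 0.5000); from cell (2,1)
  next x-line at t=0.8198, next y-line at t=1.4400; Δt_x=1.1547, Δt_y=2.0000
    x: enter (1,1) at t=0.8198
    y: enter (1,2) at t=1.4400
    x: enter (0,2) at t=1.9745 ← occupied
  → r_3 = 1.9745
beam 4: φ=270°, α=240°
  dir = (cos 240°, sin 240°) = (-0.5000, -0.8660); from cell (2,1)
  next x-line at t=1.4200, next y-line at t=0.3233; Δt_x=2.0000, Δt_y=1.1547
    y: enter (2,0) at t=0.3233 ← occupied
  → r_4 = 0.3233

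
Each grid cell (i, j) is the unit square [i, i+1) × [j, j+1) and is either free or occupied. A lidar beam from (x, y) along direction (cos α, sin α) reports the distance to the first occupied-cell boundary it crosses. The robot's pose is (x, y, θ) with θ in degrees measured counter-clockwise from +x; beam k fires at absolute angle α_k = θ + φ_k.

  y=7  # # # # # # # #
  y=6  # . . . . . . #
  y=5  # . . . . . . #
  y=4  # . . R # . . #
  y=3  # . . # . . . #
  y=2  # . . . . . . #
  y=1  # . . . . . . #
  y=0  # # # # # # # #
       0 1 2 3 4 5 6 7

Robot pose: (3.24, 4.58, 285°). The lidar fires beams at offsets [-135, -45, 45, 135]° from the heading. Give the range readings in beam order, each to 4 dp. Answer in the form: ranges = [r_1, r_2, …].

ranges = [2.5865, 4.1338, 0.8776, 2.7944]

beam 1: φ=-135°, α=150°
  dir = (cos 150°, sin 150°) = (-0.8660, 0.5000); from cell (3,4)
  next x-line at t=0.2771, next y-line at t=0.8400; Δt_x=1.1547, Δt_y=2.0000
    x: enter (2,4) at t=0.2771
    y: enter (2,5) at t=0.8400
    x: enter (1,5) at t=1.4318
    x: enter (0,5) at t=2.5865 ← occupied
  → r_1 = 2.5865
beam 2: φ=-45°, α=240°
  dir = (cos 240°, sin 240°) = (-0.5000, -0.8660); from cell (3,4)
  next x-line at t=0.4800, next y-line at t=0.6697; Δt_x=2.0000, Δt_y=1.1547
    x: enter (2,4) at t=0.4800
    y: enter (2,3) at t=0.6697
    y: enter (2,2) at t=1.8244
    x: enter (1,2) at t=2.4800
    y: enter (1,1) at t=2.9791
    y: enter (1,0) at t=4.1338 ← occupied
  → r_2 = 4.1338
beam 3: φ=45°, α=330°
  dir = (cos 330°, sin 330°) = (0.8660, -0.5000); from cell (3,4)
  next x-line at t=0.8776, next y-line at t=1.1600; Δt_x=1.1547, Δt_y=2.0000
    x: enter (4,4) at t=0.8776 ← occupied
  → r_3 = 0.8776
beam 4: φ=135°, α=60°
  dir = (cos 60°, sin 60°) = (0.5000, 0.8660); from cell (3,4)
  next x-line at t=1.5200, next y-line at t=0.4850; Δt_x=2.0000, Δt_y=1.1547
    y: enter (3,5) at t=0.4850
    x: enter (4,5) at t=1.5200
    y: enter (4,6) at t=1.6397
    y: enter (4,7) at t=2.7944 ← occupied
  → r_4 = 2.7944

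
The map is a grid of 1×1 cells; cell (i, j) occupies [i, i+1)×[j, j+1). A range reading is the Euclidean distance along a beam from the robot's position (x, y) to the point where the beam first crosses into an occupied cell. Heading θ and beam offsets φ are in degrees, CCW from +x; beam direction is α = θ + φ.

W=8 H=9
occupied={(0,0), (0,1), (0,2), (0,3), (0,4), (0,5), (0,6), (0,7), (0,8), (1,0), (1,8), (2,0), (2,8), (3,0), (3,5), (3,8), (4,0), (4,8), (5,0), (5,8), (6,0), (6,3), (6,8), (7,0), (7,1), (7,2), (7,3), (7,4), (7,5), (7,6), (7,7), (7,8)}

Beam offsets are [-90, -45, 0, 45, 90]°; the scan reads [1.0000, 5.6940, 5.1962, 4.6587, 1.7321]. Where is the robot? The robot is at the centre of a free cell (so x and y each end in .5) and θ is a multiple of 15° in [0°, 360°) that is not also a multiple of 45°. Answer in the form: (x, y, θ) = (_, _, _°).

(x, y, θ) = (5.5, 2.5, 150°)

The pose lattice has 40·16 = 640 candidates. Test each by forward raycasting.
  (2.5, 7.5, 120°): beam 2 = 0.5176 ≠ 5.6940 ✗
  (5.5, 1.5, 75°): beam 1 = 1.5529 ≠ 1.0000 ✗
  (4.5, 1.5, 255°): beam 1 = 3.6235 ≠ 1.0000 ✗
  (4.5, 1.5, 285°): beam 1 = 1.9319 ≠ 1.0000 ✗
  …
  (5.5, 2.5, 150°): r_1=1.0000, r_2=5.6940, r_3=5.1962, r_4=4.6587, r_5=1.7321 — all match ✓
Only this pose fits every beam.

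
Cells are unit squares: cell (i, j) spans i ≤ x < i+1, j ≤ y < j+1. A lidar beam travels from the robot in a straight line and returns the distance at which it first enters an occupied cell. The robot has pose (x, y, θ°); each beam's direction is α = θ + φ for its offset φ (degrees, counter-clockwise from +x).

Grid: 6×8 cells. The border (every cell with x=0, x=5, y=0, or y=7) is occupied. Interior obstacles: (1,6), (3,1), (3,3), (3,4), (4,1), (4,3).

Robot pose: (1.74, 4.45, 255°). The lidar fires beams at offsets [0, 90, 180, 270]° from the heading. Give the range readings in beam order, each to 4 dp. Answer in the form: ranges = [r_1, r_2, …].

beam 1: φ=0°, α=255°
  direction (-0.2588, -0.9659); cell (1,4); t to first gridline: x 2.8591, y 0.4659 (then +3.8637 / +1.0353)
    (1,3) via y @ 0.4659
    (1,2) via y @ 1.5012
    (1,1) via y @ 2.5364
    (0,1) via x @ 2.8591  # hit
  → r_1 = 2.8591
beam 2: φ=90°, α=345°
  direction (0.9659, -0.2588); cell (1,4); t to first gridline: x 0.2692, y 1.7387 (then +1.0353 / +3.8637)
    (2,4) via x @ 0.2692
    (3,4) via x @ 1.3044  # hit
  → r_2 = 1.3044
beam 3: φ=180°, α=75°
  direction (0.2588, 0.9659); cell (1,4); t to first gridline: x 1.0046, y 0.5694 (then +3.8637 / +1.0353)
    (1,5) via y @ 0.5694
    (2,5) via x @ 1.0046
    (2,6) via y @ 1.6047
    (2,7) via y @ 2.6400  # hit
  → r_3 = 2.6400
beam 4: φ=270°, α=165°
  direction (-0.9659, 0.2588); cell (1,4); t to first gridline: x 0.7661, y 2.1250 (then +1.0353 / +3.8637)
    (0,4) via x @ 0.7661  # hit
  → r_4 = 0.7661

ranges = [2.8591, 1.3044, 2.6400, 0.7661]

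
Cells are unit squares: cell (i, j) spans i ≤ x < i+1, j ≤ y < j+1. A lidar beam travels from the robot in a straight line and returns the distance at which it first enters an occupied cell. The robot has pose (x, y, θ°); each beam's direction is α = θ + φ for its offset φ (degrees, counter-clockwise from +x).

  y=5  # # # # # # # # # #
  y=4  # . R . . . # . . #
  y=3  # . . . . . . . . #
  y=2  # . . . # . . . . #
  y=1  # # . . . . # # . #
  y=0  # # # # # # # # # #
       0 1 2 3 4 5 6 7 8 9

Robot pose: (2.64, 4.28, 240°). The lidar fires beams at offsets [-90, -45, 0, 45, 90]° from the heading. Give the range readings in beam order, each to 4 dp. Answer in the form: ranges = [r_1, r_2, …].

ranges = [1.4400, 1.6979, 2.6327, 3.3957, 2.5600]

beam 1: φ=-90°, α=150°
  cosα=-0.8660 sinα=0.5000 | (2,4) | tMaxX 0.7390 tMaxY 1.4400 | tΔX 1.1547 tΔY 2.0000
    t=0.7390 [x] (1,4)
    t=1.4400 [y] (1,5) — stop
  → r_1 = 1.4400
beam 2: φ=-45°, α=195°
  cosα=-0.9659 sinα=-0.2588 | (2,4) | tMaxX 0.6626 tMaxY 1.0818 | tΔX 1.0353 tΔY 3.8637
    t=0.6626 [x] (1,4)
    t=1.0818 [y] (1,3)
    t=1.6979 [x] (0,3) — stop
  → r_2 = 1.6979
beam 3: φ=0°, α=240°
  cosα=-0.5000 sinα=-0.8660 | (2,4) | tMaxX 1.2800 tMaxY 0.3233 | tΔX 2.0000 tΔY 1.1547
    t=0.3233 [y] (2,3)
    t=1.2800 [x] (1,3)
    t=1.4780 [y] (1,2)
    t=2.6327 [y] (1,1) — stop
  → r_3 = 2.6327
beam 4: φ=45°, α=285°
  cosα=0.2588 sinα=-0.9659 | (2,4) | tMaxX 1.3909 tMaxY 0.2899 | tΔX 3.8637 tΔY 1.0353
    t=0.2899 [y] (2,3)
    t=1.3252 [y] (2,2)
    t=1.3909 [x] (3,2)
    t=2.3604 [y] (3,1)
    t=3.3957 [y] (3,0) — stop
  → r_4 = 3.3957
beam 5: φ=90°, α=330°
  cosα=0.8660 sinα=-0.5000 | (2,4) | tMaxX 0.4157 tMaxY 0.5600 | tΔX 1.1547 tΔY 2.0000
    t=0.4157 [x] (3,4)
    t=0.5600 [y] (3,3)
    t=1.5704 [x] (4,3)
    t=2.5600 [y] (4,2) — stop
  → r_5 = 2.5600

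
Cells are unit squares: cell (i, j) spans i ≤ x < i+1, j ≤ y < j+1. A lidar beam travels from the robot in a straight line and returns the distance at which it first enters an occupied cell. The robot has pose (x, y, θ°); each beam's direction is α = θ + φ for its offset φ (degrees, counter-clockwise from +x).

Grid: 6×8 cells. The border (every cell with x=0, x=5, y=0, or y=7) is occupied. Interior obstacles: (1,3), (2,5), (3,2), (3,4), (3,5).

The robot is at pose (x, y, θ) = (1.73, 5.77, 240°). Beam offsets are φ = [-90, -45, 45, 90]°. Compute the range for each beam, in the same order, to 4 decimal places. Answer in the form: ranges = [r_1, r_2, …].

beam 1: φ=-90°, α=150°
  cosα=-0.8660 sinα=0.5000 | (1,5) | tMaxX 0.8429 tMaxY 0.4600 | tΔX 1.1547 tΔY 2.0000
    t=0.4600 [y] (1,6)
    t=0.8429 [x] (0,6) — stop
  → r_1 = 0.8429
beam 2: φ=-45°, α=195°
  cosα=-0.9659 sinα=-0.2588 | (1,5) | tMaxX 0.7558 tMaxY 2.9751 | tΔX 1.0353 tΔY 3.8637
    t=0.7558 [x] (0,5) — stop
  → r_2 = 0.7558
beam 3: φ=45°, α=285°
  cosα=0.2588 sinα=-0.9659 | (1,5) | tMaxX 1.0432 tMaxY 0.7972 | tΔX 3.8637 tΔY 1.0353
    t=0.7972 [y] (1,4)
    t=1.0432 [x] (2,4)
    t=1.8324 [y] (2,3)
    t=2.8677 [y] (2,2)
    t=3.9030 [y] (2,1)
    t=4.9069 [x] (3,1)
    t=4.9383 [y] (3,0) — stop
  → r_3 = 4.9383
beam 4: φ=90°, α=330°
  cosα=0.8660 sinα=-0.5000 | (1,5) | tMaxX 0.3118 tMaxY 1.5400 | tΔX 1.1547 tΔY 2.0000
    t=0.3118 [x] (2,5) — stop
  → r_4 = 0.3118

ranges = [0.8429, 0.7558, 4.9383, 0.3118]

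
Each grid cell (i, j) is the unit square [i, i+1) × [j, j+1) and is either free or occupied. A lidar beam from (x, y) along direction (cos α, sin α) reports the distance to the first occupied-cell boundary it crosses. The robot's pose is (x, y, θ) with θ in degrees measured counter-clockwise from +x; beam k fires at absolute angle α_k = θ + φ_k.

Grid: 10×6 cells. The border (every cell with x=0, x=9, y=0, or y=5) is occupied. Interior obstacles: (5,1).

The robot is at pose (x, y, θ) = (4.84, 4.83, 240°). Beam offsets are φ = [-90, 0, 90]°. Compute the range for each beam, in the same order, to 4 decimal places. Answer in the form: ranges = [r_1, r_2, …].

beam 1: φ=-90°, α=150°
  cosα=-0.8660 sinα=0.5000 | (4,4) | tMaxX 0.9699 tMaxY 0.3400 | tΔX 1.1547 tΔY 2.0000
    t=0.3400 [y] (4,5) — stop
  → r_1 = 0.3400
beam 2: φ=0°, α=240°
  cosα=-0.5000 sinα=-0.8660 | (4,4) | tMaxX 1.6800 tMaxY 0.9584 | tΔX 2.0000 tΔY 1.1547
    t=0.9584 [y] (4,3)
    t=1.6800 [x] (3,3)
    t=2.1131 [y] (3,2)
    t=3.2678 [y] (3,1)
    t=3.6800 [x] (2,1)
    t=4.4225 [y] (2,0) — stop
  → r_2 = 4.4225
beam 3: φ=90°, α=330°
  cosα=0.8660 sinα=-0.5000 | (4,4) | tMaxX 0.1848 tMaxY 1.6600 | tΔX 1.1547 tΔY 2.0000
    t=0.1848 [x] (5,4)
    t=1.3395 [x] (6,4)
    t=1.6600 [y] (6,3)
    t=2.4942 [x] (7,3)
    t=3.6489 [x] (8,3)
    t=3.6600 [y] (8,2)
    t=4.8036 [x] (9,2) — stop
  → r_3 = 4.8036

ranges = [0.3400, 4.4225, 4.8036]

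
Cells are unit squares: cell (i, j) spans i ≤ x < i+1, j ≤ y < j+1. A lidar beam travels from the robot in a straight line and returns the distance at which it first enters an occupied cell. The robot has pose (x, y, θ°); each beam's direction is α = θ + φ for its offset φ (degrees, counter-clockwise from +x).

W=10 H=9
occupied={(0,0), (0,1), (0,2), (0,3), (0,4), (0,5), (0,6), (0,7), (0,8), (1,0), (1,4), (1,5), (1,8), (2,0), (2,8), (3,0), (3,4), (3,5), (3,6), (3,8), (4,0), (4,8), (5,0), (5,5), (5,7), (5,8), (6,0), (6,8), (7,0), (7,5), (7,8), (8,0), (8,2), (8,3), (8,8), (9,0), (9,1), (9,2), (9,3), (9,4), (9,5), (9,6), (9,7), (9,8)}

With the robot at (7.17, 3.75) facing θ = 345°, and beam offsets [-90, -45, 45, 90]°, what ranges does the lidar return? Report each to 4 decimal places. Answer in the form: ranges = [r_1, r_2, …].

ranges = [2.8470, 1.6600, 2.1131, 1.2941]

beam 1: φ=-90°, α=255°
  d=(-0.2588,-0.9659)  start (7,3)  tX=0.6568 tY=0.7765  stride 1/|dx|=3.8637 1/|dy|=1.0353
    cross x-line → (6,3), t=0.6568
    cross y-line → (6,2), t=0.7765
    cross y-line → (6,1), t=1.8117
    cross y-line → (6,0), t=2.8470 (wall)
  → r_1 = 2.8470
beam 2: φ=-45°, α=300°
  d=(0.5000,-0.8660)  start (7,3)  tX=1.6600 tY=0.8660  stride 1/|dx|=2.0000 1/|dy|=1.1547
    cross y-line → (7,2), t=0.8660
    cross x-line → (8,2), t=1.6600 (wall)
  → r_2 = 1.6600
beam 3: φ=45°, α=30°
  d=(0.8660,0.5000)  start (7,3)  tX=0.9584 tY=0.5000  stride 1/|dx|=1.1547 1/|dy|=2.0000
    cross y-line → (7,4), t=0.5000
    cross x-line → (8,4), t=0.9584
    cross x-line → (9,4), t=2.1131 (wall)
  → r_3 = 2.1131
beam 4: φ=90°, α=75°
  d=(0.2588,0.9659)  start (7,3)  tX=3.2069 tY=0.2588  stride 1/|dx|=3.8637 1/|dy|=1.0353
    cross y-line → (7,4), t=0.2588
    cross y-line → (7,5), t=1.2941 (wall)
  → r_4 = 1.2941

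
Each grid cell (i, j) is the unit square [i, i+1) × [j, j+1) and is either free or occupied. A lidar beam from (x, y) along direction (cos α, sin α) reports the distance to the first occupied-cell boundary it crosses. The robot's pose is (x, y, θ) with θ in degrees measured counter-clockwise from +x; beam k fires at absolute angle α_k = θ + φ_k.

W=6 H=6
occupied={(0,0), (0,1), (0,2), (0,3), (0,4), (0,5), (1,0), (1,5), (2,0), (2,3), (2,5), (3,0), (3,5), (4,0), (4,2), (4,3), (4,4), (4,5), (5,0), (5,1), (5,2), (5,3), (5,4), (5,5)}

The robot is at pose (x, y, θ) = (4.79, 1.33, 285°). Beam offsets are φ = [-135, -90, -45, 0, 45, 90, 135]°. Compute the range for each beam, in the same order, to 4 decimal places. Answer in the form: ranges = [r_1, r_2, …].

beam 1: φ=-135°, α=150°
  d=(-0.8660,0.5000)  start (4,1)  tX=0.9122 tY=1.3400  stride 1/|dx|=1.1547 1/|dy|=2.0000
    cross x-line → (3,1), t=0.9122
    cross y-line → (3,2), t=1.3400
    cross x-line → (2,2), t=2.0669
    cross x-line → (1,2), t=3.2216
    cross y-line → (1,3), t=3.3400
    cross x-line → (0,3), t=4.3763 (wall)
  → r_1 = 4.3763
beam 2: φ=-90°, α=195°
  d=(-0.9659,-0.2588)  start (4,1)  tX=0.8179 tY=1.2750  stride 1/|dx|=1.0353 1/|dy|=3.8637
    cross x-line → (3,1), t=0.8179
    cross y-line → (3,0), t=1.2750 (wall)
  → r_2 = 1.2750
beam 3: φ=-45°, α=240°
  d=(-0.5000,-0.8660)  start (4,1)  tX=1.5800 tY=0.3811  stride 1/|dx|=2.0000 1/|dy|=1.1547
    cross y-line → (4,0), t=0.3811 (wall)
  → r_3 = 0.3811
beam 4: φ=0°, α=285°
  d=(0.2588,-0.9659)  start (4,1)  tX=0.8114 tY=0.3416  stride 1/|dx|=3.8637 1/|dy|=1.0353
    cross y-line → (4,0), t=0.3416 (wall)
  → r_4 = 0.3416
beam 5: φ=45°, α=330°
  d=(0.8660,-0.5000)  start (4,1)  tX=0.2425 tY=0.6600  stride 1/|dx|=1.1547 1/|dy|=2.0000
    cross x-line → (5,1), t=0.2425 (wall)
  → r_5 = 0.2425
beam 6: φ=90°, α=15°
  d=(0.9659,0.2588)  start (4,1)  tX=0.2174 tY=2.5887  stride 1/|dx|=1.0353 1/|dy|=3.8637
    cross x-line → (5,1), t=0.2174 (wall)
  → r_6 = 0.2174
beam 7: φ=135°, α=60°
  d=(0.5000,0.8660)  start (4,1)  tX=0.4200 tY=0.7736  stride 1/|dx|=2.0000 1/|dy|=1.1547
    cross x-line → (5,1), t=0.4200 (wall)
  → r_7 = 0.4200

ranges = [4.3763, 1.2750, 0.3811, 0.3416, 0.2425, 0.2174, 0.4200]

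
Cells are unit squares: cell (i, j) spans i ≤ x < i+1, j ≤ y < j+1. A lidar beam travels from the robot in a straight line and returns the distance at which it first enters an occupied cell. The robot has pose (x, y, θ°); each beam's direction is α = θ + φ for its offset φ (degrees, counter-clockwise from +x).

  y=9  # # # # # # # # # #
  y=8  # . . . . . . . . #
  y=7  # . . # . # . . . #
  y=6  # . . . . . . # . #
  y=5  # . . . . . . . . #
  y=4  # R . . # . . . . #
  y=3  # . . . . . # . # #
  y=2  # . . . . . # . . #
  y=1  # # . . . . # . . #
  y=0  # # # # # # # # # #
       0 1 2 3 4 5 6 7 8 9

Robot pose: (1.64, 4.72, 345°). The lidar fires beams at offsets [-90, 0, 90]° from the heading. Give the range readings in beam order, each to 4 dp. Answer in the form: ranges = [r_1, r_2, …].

beam 1: φ=-90°, α=255°
  d=(-0.2588,-0.9659)  start (1,4)  tX=2.4728 tY=0.7454  stride 1/|dx|=3.8637 1/|dy|=1.0353
    cross y-line → (1,3), t=0.7454
    cross y-line → (1,2), t=1.7807
    cross x-line → (0,2), t=2.4728 (wall)
  → r_1 = 2.4728
beam 2: φ=0°, α=345°
  d=(0.9659,-0.2588)  start (1,4)  tX=0.3727 tY=2.7819  stride 1/|dx|=1.0353 1/|dy|=3.8637
    cross x-line → (2,4), t=0.3727
    cross x-line → (3,4), t=1.4080
    cross x-line → (4,4), t=2.4433 (wall)
  → r_2 = 2.4433
beam 3: φ=90°, α=75°
  d=(0.2588,0.9659)  start (1,4)  tX=1.3909 tY=0.2899  stride 1/|dx|=3.8637 1/|dy|=1.0353
    cross y-line → (1,5), t=0.2899
    cross y-line → (1,6), t=1.3252
    cross x-line → (2,6), t=1.3909
    cross y-line → (2,7), t=2.3604
    cross y-line → (2,8), t=3.3957
    cross y-line → (2,9), t=4.4310 (wall)
  → r_3 = 4.4310

ranges = [2.4728, 2.4433, 4.4310]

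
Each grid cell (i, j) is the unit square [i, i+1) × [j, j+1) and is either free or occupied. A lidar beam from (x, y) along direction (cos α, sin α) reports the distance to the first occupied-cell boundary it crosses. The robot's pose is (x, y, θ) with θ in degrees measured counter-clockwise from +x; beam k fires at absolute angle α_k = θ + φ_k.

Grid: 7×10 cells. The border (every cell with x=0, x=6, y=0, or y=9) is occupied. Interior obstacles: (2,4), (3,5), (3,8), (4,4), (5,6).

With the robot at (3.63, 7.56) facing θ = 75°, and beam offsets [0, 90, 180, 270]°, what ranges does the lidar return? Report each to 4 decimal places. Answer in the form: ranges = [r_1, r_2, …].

ranges = [0.4555, 2.7228, 1.6150, 2.1637]

beam 1: φ=0°, α=75°
  direction (0.2588, 0.9659); cell (3,7); t to first gridline: x 1.4296, y 0.4555 (then +3.8637 / +1.0353)
    (3,8) via y @ 0.4555  # hit
  → r_1 = 0.4555
beam 2: φ=90°, α=165°
  direction (-0.9659, 0.2588); cell (3,7); t to first gridline: x 0.6522, y 1.7000 (then +1.0353 / +3.8637)
    (2,7) via x @ 0.6522
    (1,7) via x @ 1.6875
    (1,8) via y @ 1.7000
    (0,8) via x @ 2.7228  # hit
  → r_2 = 2.7228
beam 3: φ=180°, α=255°
  direction (-0.2588, -0.9659); cell (3,7); t to first gridline: x 2.4341, y 0.5798 (then +3.8637 / +1.0353)
    (3,6) via y @ 0.5798
    (3,5) via y @ 1.6150  # hit
  → r_3 = 1.6150
beam 4: φ=270°, α=345°
  direction (0.9659, -0.2588); cell (3,7); t to first gridline: x 0.3831, y 2.1637 (then +1.0353 / +3.8637)
    (4,7) via x @ 0.3831
    (5,7) via x @ 1.4183
    (5,6) via y @ 2.1637  # hit
  → r_4 = 2.1637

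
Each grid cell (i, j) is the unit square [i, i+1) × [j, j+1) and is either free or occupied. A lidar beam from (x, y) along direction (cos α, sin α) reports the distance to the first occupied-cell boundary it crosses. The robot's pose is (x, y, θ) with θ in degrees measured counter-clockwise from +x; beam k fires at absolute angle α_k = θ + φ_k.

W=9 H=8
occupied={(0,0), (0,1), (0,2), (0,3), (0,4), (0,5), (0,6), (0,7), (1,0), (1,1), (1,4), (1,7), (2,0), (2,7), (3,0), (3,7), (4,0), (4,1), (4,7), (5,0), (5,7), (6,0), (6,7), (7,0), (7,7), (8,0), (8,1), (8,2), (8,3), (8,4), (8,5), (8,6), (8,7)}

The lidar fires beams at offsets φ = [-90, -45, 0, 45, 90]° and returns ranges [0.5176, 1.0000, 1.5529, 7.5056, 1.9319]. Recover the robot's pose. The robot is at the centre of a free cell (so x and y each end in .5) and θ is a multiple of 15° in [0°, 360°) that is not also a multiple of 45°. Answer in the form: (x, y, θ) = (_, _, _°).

(x, y, θ) = (1.5, 6.5, 285°)

The pose lattice has 39·16 = 624 candidates. Test each by forward raycasting.
  (2.5, 3.5, 150°): beam 1 = 4.0415 ≠ 0.5176 ✗
  (6.5, 5.5, 150°): beam 1 = 1.7321 ≠ 0.5176 ✗
  (2.5, 3.5, 30°): beam 1 = 2.8868 ≠ 0.5176 ✗
  …
  (1.5, 6.5, 285°): r_1=0.5176, r_2=1.0000, r_3=1.5529, r_4=7.5056, r_5=1.9319 — all match ✓
No second candidate reproduces the full scan.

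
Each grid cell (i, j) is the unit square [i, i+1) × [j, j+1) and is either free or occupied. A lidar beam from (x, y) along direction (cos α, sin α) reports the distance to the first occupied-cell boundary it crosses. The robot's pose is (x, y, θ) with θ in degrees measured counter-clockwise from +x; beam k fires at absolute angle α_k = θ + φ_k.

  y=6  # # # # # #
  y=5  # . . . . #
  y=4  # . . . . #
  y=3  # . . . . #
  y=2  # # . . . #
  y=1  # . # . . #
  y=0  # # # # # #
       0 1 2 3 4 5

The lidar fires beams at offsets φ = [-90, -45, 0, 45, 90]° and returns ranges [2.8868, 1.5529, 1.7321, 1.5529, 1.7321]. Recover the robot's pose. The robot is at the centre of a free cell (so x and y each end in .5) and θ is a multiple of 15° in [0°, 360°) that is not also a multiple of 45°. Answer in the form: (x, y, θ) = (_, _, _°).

(x, y, θ) = (2.5, 4.5, 120°)

The pose lattice has 18·16 = 288 candidates. Test each by forward raycasting.
  (4.5, 4.5, 300°): beam 1 = 3.0000 ≠ 2.8868 ✗
  (4.5, 4.5, 330°): beam 1 = 3.0000 ≠ 2.8868 ✗
  (4.5, 4.5, 345°): beam 1 = 3.6235 ≠ 2.8868 ✗
  (1.5, 5.5, 75°): beam 1 = 3.6235 ≠ 2.8868 ✗
  (3.5, 1.5, 195°): beam 1 = 4.6587 ≠ 2.8868 ✗
  …
  (2.5, 4.5, 120°): r_1=2.8868, r_2=1.5529, r_3=1.7321, r_4=1.5529, r_5=1.7321 — all match ✓
Only this pose fits every beam.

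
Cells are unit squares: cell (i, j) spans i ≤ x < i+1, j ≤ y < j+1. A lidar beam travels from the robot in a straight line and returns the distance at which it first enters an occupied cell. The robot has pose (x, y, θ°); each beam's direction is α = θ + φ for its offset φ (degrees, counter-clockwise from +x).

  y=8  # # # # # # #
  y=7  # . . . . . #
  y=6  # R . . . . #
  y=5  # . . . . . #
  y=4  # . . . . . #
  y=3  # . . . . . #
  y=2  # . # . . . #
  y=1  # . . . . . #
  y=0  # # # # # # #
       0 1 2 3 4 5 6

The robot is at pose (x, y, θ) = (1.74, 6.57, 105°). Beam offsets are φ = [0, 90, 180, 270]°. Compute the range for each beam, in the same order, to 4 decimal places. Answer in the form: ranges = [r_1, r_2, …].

ranges = [1.4804, 0.7661, 3.6959, 4.4103]

beam 1: φ=0°, α=105°
  cosα=-0.2588 sinα=0.9659 | (1,6) | tMaxX 2.8591 tMaxY 0.4452 | tΔX 3.8637 tΔY 1.0353
    t=0.4452 [y] (1,7)
    t=1.4804 [y] (1,8) — stop
  → r_1 = 1.4804
beam 2: φ=90°, α=195°
  cosα=-0.9659 sinα=-0.2588 | (1,6) | tMaxX 0.7661 tMaxY 2.2023 | tΔX 1.0353 tΔY 3.8637
    t=0.7661 [x] (0,6) — stop
  → r_2 = 0.7661
beam 3: φ=180°, α=285°
  cosα=0.2588 sinα=-0.9659 | (1,6) | tMaxX 1.0046 tMaxY 0.5901 | tΔX 3.8637 tΔY 1.0353
    t=0.5901 [y] (1,5)
    t=1.0046 [x] (2,5)
    t=1.6254 [y] (2,4)
    t=2.6607 [y] (2,3)
    t=3.6959 [y] (2,2) — stop
  → r_3 = 3.6959
beam 4: φ=270°, α=15°
  cosα=0.9659 sinα=0.2588 | (1,6) | tMaxX 0.2692 tMaxY 1.6614 | tΔX 1.0353 tΔY 3.8637
    t=0.2692 [x] (2,6)
    t=1.3044 [x] (3,6)
    t=1.6614 [y] (3,7)
    t=2.3397 [x] (4,7)
    t=3.3750 [x] (5,7)
    t=4.4103 [x] (6,7) — stop
  → r_4 = 4.4103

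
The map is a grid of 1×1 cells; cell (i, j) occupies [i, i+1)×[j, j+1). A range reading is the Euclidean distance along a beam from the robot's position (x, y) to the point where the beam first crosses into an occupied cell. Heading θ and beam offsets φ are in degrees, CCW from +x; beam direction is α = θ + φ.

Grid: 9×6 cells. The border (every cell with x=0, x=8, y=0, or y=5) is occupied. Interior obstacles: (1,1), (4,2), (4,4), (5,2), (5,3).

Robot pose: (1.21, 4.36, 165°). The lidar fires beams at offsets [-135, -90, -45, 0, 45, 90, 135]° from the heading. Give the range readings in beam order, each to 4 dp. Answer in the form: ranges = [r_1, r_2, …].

beam 1: φ=-135°, α=30°
  direction (0.8660, 0.5000); cell (1,4); t to first gridline: x 0.9122, y 1.2800 (then +1.1547 / +2.0000)
    (2,4) via x @ 0.9122
    (2,5) via y @ 1.2800  # hit
  → r_1 = 1.2800
beam 2: φ=-90°, α=75°
  direction (0.2588, 0.9659); cell (1,4); t to first gridline: x 3.0523, y 0.6626 (then +3.8637 / +1.0353)
    (1,5) via y @ 0.6626  # hit
  → r_2 = 0.6626
beam 3: φ=-45°, α=120°
  direction (-0.5000, 0.8660); cell (1,4); t to first gridline: x 0.4200, y 0.7390 (then +2.0000 / +1.1547)
    (0,4) via x @ 0.4200  # hit
  → r_3 = 0.4200
beam 4: φ=0°, α=165°
  direction (-0.9659, 0.2588); cell (1,4); t to first gridline: x 0.2174, y 2.4728 (then +1.0353 / +3.8637)
    (0,4) via x @ 0.2174  # hit
  → r_4 = 0.2174
beam 5: φ=45°, α=210°
  direction (-0.8660, -0.5000); cell (1,4); t to first gridline: x 0.2425, y 0.7200 (then +1.1547 / +2.0000)
    (0,4) via x @ 0.2425  # hit
  → r_5 = 0.2425
beam 6: φ=90°, α=255°
  direction (-0.2588, -0.9659); cell (1,4); t to first gridline: x 0.8114, y 0.3727 (then +3.8637 / +1.0353)
    (1,3) via y @ 0.3727
    (0,3) via x @ 0.8114  # hit
  → r_6 = 0.8114
beam 7: φ=135°, α=300°
  direction (0.5000, -0.8660); cell (1,4); t to first gridline: x 1.5800, y 0.4157 (then +2.0000 / +1.1547)
    (1,3) via y @ 0.4157
    (1,2) via y @ 1.5704
    (2,2) via x @ 1.5800
    (2,1) via y @ 2.7251
    (3,1) via x @ 3.5800
    (3,0) via y @ 3.8798  # hit
  → r_7 = 3.8798

ranges = [1.2800, 0.6626, 0.4200, 0.2174, 0.2425, 0.8114, 3.8798]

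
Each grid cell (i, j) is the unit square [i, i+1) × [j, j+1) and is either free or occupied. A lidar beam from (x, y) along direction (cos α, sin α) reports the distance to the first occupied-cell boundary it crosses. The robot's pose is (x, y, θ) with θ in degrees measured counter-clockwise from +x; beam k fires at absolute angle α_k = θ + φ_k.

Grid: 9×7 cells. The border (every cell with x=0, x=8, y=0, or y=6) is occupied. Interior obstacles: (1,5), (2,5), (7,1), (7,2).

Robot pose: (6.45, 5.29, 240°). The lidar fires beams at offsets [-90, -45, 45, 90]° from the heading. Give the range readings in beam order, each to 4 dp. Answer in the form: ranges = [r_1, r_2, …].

ranges = [1.4200, 5.6423, 2.3708, 1.7898]

beam 1: φ=-90°, α=150°
  d=(-0.8660,0.5000)  start (6,5)  tX=0.5196 tY=1.4200  stride 1/|dx|=1.1547 1/|dy|=2.0000
    cross x-line → (5,5), t=0.5196
    cross y-line → (5,6), t=1.4200 (wall)
  → r_1 = 1.4200
beam 2: φ=-45°, α=195°
  d=(-0.9659,-0.2588)  start (6,5)  tX=0.4659 tY=1.1205  stride 1/|dx|=1.0353 1/|dy|=3.8637
    cross x-line → (5,5), t=0.4659
    cross y-line → (5,4), t=1.1205
    cross x-line → (4,4), t=1.5012
    cross x-line → (3,4), t=2.5364
    cross x-line → (2,4), t=3.5717
    cross x-line → (1,4), t=4.6070
    cross y-line → (1,3), t=4.9842
    cross x-line → (0,3), t=5.6423 (wall)
  → r_2 = 5.6423
beam 3: φ=45°, α=285°
  d=(0.2588,-0.9659)  start (6,5)  tX=2.1250 tY=0.3002  stride 1/|dx|=3.8637 1/|dy|=1.0353
    cross y-line → (6,4), t=0.3002
    cross y-line → (6,3), t=1.3355
    cross x-line → (7,3), t=2.1250
    cross y-line → (7,2), t=2.3708 (wall)
  → r_3 = 2.3708
beam 4: φ=90°, α=330°
  d=(0.8660,-0.5000)  start (6,5)  tX=0.6351 tY=0.5800  stride 1/|dx|=1.1547 1/|dy|=2.0000
    cross y-line → (6,4), t=0.5800
    cross x-line → (7,4), t=0.6351
    cross x-line → (8,4), t=1.7898 (wall)
  → r_4 = 1.7898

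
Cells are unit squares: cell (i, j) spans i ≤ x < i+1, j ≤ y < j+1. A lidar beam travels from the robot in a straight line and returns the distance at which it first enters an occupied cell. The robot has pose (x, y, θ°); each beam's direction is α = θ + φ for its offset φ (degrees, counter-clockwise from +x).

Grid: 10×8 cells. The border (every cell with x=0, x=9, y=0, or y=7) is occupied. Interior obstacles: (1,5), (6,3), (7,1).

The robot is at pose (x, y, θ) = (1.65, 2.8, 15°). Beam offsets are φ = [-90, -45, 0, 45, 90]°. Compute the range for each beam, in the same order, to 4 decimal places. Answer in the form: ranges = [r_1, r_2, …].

ranges = [1.8635, 3.6000, 4.5035, 4.8497, 2.2776]

beam 1: φ=-90°, α=285°
  cosα=0.2588 sinα=-0.9659 | (1,2) | tMaxX 1.3523 tMaxY 0.8282 | tΔX 3.8637 tΔY 1.0353
    t=0.8282 [y] (1,1)
    t=1.3523 [x] (2,1)
    t=1.8635 [y] (2,0) — stop
  → r_1 = 1.8635
beam 2: φ=-45°, α=330°
  cosα=0.8660 sinα=-0.5000 | (1,2) | tMaxX 0.4041 tMaxY 1.6000 | tΔX 1.1547 tΔY 2.0000
    t=0.4041 [x] (2,2)
    t=1.5588 [x] (3,2)
    t=1.6000 [y] (3,1)
    t=2.7135 [x] (4,1)
    t=3.6000 [y] (4,0) — stop
  → r_2 = 3.6000
beam 3: φ=0°, α=15°
  cosα=0.9659 sinα=0.2588 | (1,2) | tMaxX 0.3623 tMaxY 0.7727 | tΔX 1.0353 tΔY 3.8637
    t=0.3623 [x] (2,2)
    t=0.7727 [y] (2,3)
    t=1.3976 [x] (3,3)
    t=2.4329 [x] (4,3)
    t=3.4682 [x] (5,3)
    t=4.5035 [x] (6,3) — stop
  → r_3 = 4.5035
beam 4: φ=45°, α=60°
  cosα=0.5000 sinα=0.8660 | (1,2) | tMaxX 0.7000 tMaxY 0.2309 | tΔX 2.0000 tΔY 1.1547
    t=0.2309 [y] (1,3)
    t=0.7000 [x] (2,3)
    t=1.3856 [y] (2,4)
    t=2.5403 [y] (2,5)
    t=2.7000 [x] (3,5)
    t=3.6950 [y] (3,6)
    t=4.7000 [x] (4,6)
    t=4.8497 [y] (4,7) — stop
  → r_4 = 4.8497
beam 5: φ=90°, α=105°
  cosα=-0.2588 sinα=0.9659 | (1,2) | tMaxX 2.5114 tMaxY 0.2071 | tΔX 3.8637 tΔY 1.0353
    t=0.2071 [y] (1,3)
    t=1.2423 [y] (1,4)
    t=2.2776 [y] (1,5) — stop
  → r_5 = 2.2776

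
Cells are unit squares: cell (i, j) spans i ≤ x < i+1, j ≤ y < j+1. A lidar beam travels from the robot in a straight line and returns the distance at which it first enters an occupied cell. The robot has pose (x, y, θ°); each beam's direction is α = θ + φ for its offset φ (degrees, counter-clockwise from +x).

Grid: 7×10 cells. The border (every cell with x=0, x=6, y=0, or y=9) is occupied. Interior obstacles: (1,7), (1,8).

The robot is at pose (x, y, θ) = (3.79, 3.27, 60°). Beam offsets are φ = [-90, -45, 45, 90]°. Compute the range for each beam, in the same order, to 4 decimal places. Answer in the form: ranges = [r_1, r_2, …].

ranges = [2.5519, 2.2880, 5.9321, 3.2216]

beam 1: φ=-90°, α=330°
  direction (0.8660, -0.5000); cell (3,3); t to first gridline: x 0.2425, y 0.5400 (then +1.1547 / +2.0000)
    (4,3) via x @ 0.2425
    (4,2) via y @ 0.5400
    (5,2) via x @ 1.3972
    (5,1) via y @ 2.5400
    (6,1) via x @ 2.5519  # hit
  → r_1 = 2.5519
beam 2: φ=-45°, α=15°
  direction (0.9659, 0.2588); cell (3,3); t to first gridline: x 0.2174, y 2.8205 (then +1.0353 / +3.8637)
    (4,3) via x @ 0.2174
    (5,3) via x @ 1.2527
    (6,3) via x @ 2.2880  # hit
  → r_2 = 2.2880
beam 3: φ=45°, α=105°
  direction (-0.2588, 0.9659); cell (3,3); t to first gridline: x 3.0523, y 0.7558 (then +3.8637 / +1.0353)
    (3,4) via y @ 0.7558
    (3,5) via y @ 1.7910
    (3,6) via y @ 2.8263
    (2,6) via x @ 3.0523
    (2,7) via y @ 3.8616
    (2,8) via y @ 4.8969
    (2,9) via y @ 5.9321  # hit
  → r_3 = 5.9321
beam 4: φ=90°, α=150°
  direction (-0.8660, 0.5000); cell (3,3); t to first gridline: x 0.9122, y 1.4600 (then +1.1547 / +2.0000)
    (2,3) via x @ 0.9122
    (2,4) via y @ 1.4600
    (1,4) via x @ 2.0669
    (0,4) via x @ 3.2216  # hit
  → r_4 = 3.2216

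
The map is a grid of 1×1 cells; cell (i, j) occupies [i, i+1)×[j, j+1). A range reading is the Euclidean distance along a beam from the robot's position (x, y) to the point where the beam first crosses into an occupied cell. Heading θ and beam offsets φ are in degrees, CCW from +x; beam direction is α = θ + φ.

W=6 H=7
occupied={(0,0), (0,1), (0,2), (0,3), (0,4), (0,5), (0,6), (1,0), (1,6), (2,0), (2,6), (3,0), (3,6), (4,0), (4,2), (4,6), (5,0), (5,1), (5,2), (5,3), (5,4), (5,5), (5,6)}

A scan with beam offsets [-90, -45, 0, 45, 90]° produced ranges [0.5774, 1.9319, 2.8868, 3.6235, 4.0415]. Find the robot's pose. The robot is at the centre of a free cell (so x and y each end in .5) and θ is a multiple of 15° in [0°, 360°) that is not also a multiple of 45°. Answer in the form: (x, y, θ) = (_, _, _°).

Candidates: 19 free-cell centres × 16 headings = 304 poses. Raycast each; keep the one whose scan matches to 4 dp.
  (1.5, 4.5, 120°): beam 1 = 3.0000 ≠ 0.5774 ✗
  (1.5, 4.5, 330°): beam 1 = 1.0000 ≠ 0.5774 ✗
  (2.5, 1.5, 75°): beam 1 = 1.9319 ≠ 0.5774 ✗
  (2.5, 5.5, 165°): beam 1 = 0.5176 ≠ 0.5774 ✗
  …
  (4.5, 3.5, 120°): r_1=0.5774, r_2=1.9319, r_3=2.8868, r_4=3.6235, r_5=4.0415 — all match ✓
Only this pose fits every beam.

(x, y, θ) = (4.5, 3.5, 120°)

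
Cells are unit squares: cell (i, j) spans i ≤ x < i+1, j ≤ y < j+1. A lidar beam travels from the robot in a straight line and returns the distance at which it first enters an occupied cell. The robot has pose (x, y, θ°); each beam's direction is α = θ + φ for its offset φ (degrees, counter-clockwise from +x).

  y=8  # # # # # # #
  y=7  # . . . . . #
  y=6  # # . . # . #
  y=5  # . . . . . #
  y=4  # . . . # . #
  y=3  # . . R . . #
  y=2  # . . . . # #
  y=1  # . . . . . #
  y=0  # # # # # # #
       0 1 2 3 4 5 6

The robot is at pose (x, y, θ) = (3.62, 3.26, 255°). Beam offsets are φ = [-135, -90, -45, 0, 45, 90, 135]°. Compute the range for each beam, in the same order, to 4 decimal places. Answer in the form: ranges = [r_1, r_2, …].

beam 1: φ=-135°, α=120°
  cosα=-0.5000 sinα=0.8660 | (3,3) | tMaxX 1.2400 tMaxY 0.8545 | tΔX 2.0000 tΔY 1.1547
    t=0.8545 [y] (3,4)
    t=1.2400 [x] (2,4)
    t=2.0092 [y] (2,5)
    t=3.1639 [y] (2,6)
    t=3.2400 [x] (1,6) — stop
  → r_1 = 3.2400
beam 2: φ=-90°, α=165°
  cosα=-0.9659 sinα=0.2588 | (3,3) | tMaxX 0.6419 tMaxY 2.8591 | tΔX 1.0353 tΔY 3.8637
    t=0.6419 [x] (2,3)
    t=1.6771 [x] (1,3)
    t=2.7124 [x] (0,3) — stop
  → r_2 = 2.7124
beam 3: φ=-45°, α=210°
  cosα=-0.8660 sinα=-0.5000 | (3,3) | tMaxX 0.7159 tMaxY 0.5200 | tΔX 1.1547 tΔY 2.0000
    t=0.5200 [y] (3,2)
    t=0.7159 [x] (2,2)
    t=1.8706 [x] (1,2)
    t=2.5200 [y] (1,1)
    t=3.0253 [x] (0,1) — stop
  → r_3 = 3.0253
beam 4: φ=0°, α=255°
  cosα=-0.2588 sinα=-0.9659 | (3,3) | tMaxX 2.3955 tMaxY 0.2692 | tΔX 3.8637 tΔY 1.0353
    t=0.2692 [y] (3,2)
    t=1.3044 [y] (3,1)
    t=2.3397 [y] (3,0) — stop
  → r_4 = 2.3397
beam 5: φ=45°, α=300°
  cosα=0.5000 sinα=-0.8660 | (3,3) | tMaxX 0.7600 tMaxY 0.3002 | tΔX 2.0000 tΔY 1.1547
    t=0.3002 [y] (3,2)
    t=0.7600 [x] (4,2)
    t=1.4549 [y] (4,1)
    t=2.6096 [y] (4,0) — stop
  → r_5 = 2.6096
beam 6: φ=90°, α=345°
  cosα=0.9659 sinα=-0.2588 | (3,3) | tMaxX 0.3934 tMaxY 1.0046 | tΔX 1.0353 tΔY 3.8637
    t=0.3934 [x] (4,3)
    t=1.0046 [y] (4,2)
    t=1.4287 [x] (5,2) — stop
  → r_6 = 1.4287
beam 7: φ=135°, α=30°
  cosα=0.8660 sinα=0.5000 | (3,3) | tMaxX 0.4388 tMaxY 1.4800 | tΔX 1.1547 tΔY 2.0000
    t=0.4388 [x] (4,3)
    t=1.4800 [y] (4,4) — stop
  → r_7 = 1.4800

ranges = [3.2400, 2.7124, 3.0253, 2.3397, 2.6096, 1.4287, 1.4800]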